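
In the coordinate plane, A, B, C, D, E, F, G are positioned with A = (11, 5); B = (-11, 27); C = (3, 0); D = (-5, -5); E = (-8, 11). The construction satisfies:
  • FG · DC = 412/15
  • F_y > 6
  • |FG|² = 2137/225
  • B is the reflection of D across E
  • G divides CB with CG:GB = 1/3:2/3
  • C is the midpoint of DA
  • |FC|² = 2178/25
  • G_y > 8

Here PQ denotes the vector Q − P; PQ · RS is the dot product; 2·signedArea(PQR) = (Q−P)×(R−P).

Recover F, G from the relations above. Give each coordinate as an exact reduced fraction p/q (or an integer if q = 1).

F = (-18/5, 33/5)
G = (-5/3, 9)

1. G_x = -5/3  [G divides CB with CG:GB = 1/3:2/3]
2. G_y = 9  [G divides CB with CG:GB = 1/3:2/3]
   → G = (-5/3, 9)
3. F_x = -18/5  [line -8·x + -5·y + 21/5 = 0 ∩ |FC|² = 2178/25]
4. F_y = 33/5  [line -8·x + -5·y + 21/5 = 0 ∩ |FC|² = 2178/25]
   → F = (-18/5, 33/5)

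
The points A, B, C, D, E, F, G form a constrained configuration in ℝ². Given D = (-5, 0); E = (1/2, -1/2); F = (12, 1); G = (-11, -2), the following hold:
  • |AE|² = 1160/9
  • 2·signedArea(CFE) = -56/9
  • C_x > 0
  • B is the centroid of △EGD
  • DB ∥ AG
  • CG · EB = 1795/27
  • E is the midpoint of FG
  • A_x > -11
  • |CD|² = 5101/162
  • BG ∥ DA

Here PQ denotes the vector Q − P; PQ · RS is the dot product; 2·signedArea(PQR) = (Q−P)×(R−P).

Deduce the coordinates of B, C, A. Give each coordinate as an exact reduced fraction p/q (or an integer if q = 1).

A = (-65/6, -7/6)
B = (-31/6, -5/6)
C = (11/18, 1/18)

1. B_x = -31/6  [B is the centroid of △EGD]
2. B_y = -5/6  [B is the centroid of △EGD]
   → B = (-31/6, -5/6)
3. C_x = 11/18  [CG · EB = 1795/27 ∩ 2·signedArea(CFE) = -56/9]
4. C_y = 1/18  [CG · EB = 1795/27 ∩ 2·signedArea(CFE) = -56/9]
   → C = (11/18, 1/18)
5. A_x = -65/6  [DB ∥ AG ∩ BG ∥ DA]
6. A_y = -7/6  [DB ∥ AG ∩ BG ∥ DA]
   → A = (-65/6, -7/6)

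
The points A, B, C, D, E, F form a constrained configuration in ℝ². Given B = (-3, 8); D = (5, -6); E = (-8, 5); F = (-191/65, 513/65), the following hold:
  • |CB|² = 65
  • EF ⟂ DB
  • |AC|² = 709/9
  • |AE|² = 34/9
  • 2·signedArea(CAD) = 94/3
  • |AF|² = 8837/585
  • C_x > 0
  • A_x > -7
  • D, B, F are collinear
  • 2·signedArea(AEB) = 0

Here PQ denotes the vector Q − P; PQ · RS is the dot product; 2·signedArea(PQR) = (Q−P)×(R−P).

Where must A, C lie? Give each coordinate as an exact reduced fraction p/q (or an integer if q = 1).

1. A_x = -19/3  [line -3·x + 5·y + -49 = 0 ∩ |AE|² = 34/9]
2. A_y = 6  [line -3·x + 5·y + -49 = 0 ∩ |AE|² = 34/9]
   → A = (-19/3, 6)
3. C_x = 1  [line 12·x + 34/3·y + -70/3 = 0 ∩ |CB|² = 65]
4. C_y = 1  [line 12·x + 34/3·y + -70/3 = 0 ∩ |CB|² = 65]
   → C = (1, 1)

A = (-19/3, 6)
C = (1, 1)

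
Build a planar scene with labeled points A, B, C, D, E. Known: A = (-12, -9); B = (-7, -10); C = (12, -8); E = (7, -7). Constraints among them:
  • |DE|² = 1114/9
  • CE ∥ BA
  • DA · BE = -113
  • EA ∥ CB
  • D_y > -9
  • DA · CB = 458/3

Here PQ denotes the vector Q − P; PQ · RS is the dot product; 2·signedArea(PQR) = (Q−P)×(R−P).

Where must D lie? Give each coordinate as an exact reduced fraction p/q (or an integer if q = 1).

D = (-4, -26/3)

1. D_x = -4  [DA · CB = 458/3 ∩ DA · BE = -113]
2. D_y = -26/3  [DA · CB = 458/3 ∩ DA · BE = -113]
   → D = (-4, -26/3)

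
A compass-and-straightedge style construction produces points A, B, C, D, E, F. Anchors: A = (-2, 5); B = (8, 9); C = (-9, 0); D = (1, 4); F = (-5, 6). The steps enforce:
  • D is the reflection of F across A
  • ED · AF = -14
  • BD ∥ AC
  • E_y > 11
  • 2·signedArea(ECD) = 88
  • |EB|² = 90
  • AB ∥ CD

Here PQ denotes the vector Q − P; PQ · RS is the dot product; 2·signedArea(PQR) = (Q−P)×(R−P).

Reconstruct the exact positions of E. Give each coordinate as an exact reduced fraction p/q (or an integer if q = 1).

E = (-1, 12)

1. E_x = -1  [2·signedArea(ECD) = 88 ∩ ED · AF = -14]
2. E_y = 12  [2·signedArea(ECD) = 88 ∩ ED · AF = -14]
   → E = (-1, 12)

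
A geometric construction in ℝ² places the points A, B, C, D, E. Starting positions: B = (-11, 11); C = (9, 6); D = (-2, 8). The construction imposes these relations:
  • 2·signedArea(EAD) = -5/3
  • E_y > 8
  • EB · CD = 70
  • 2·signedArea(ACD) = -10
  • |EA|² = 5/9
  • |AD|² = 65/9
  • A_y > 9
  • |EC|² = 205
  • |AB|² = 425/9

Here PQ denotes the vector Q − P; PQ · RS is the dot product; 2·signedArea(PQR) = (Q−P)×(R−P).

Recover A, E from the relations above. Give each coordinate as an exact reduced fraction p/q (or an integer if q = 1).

1. A_x = -13/3  [line -2·x + -11·y + 94 = 0 ∩ |AD|² = 65/9]
2. A_y = 28/3  [line -2·x + -11·y + 94 = 0 ∩ |AD|² = 65/9]
   → A = (-13/3, 28/3)
3. E_x = -5  [2·signedArea(EAD) = -5/3 ∩ EB · CD = 70]
4. E_y = 9  [2·signedArea(EAD) = -5/3 ∩ EB · CD = 70]
   → E = (-5, 9)

A = (-13/3, 28/3)
E = (-5, 9)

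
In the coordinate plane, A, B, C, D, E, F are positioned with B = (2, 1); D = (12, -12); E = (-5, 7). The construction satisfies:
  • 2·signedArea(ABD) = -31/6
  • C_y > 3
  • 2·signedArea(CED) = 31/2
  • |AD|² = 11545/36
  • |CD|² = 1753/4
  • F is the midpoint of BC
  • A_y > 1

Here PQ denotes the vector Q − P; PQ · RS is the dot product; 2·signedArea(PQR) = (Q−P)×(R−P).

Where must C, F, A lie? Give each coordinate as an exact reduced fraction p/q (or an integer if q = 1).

A = (5/6, 2)
C = (-3/2, 4)
F = (1/4, 5/2)

1. C_x = -3/2  [line 19·x + 17·y + -79/2 = 0 ∩ |CD|² = 1753/4]
2. C_y = 4  [line 19·x + 17·y + -79/2 = 0 ∩ |CD|² = 1753/4]
   → C = (-3/2, 4)
3. F_x = 1/4  [F is the midpoint of BC]
4. F_y = 5/2  [F is the midpoint of BC]
   → F = (1/4, 5/2)
5. A_x = 5/6  [line 13·x + 10·y + -185/6 = 0 ∩ |AD|² = 11545/36]
6. A_y = 2  [line 13·x + 10·y + -185/6 = 0 ∩ |AD|² = 11545/36]
   → A = (5/6, 2)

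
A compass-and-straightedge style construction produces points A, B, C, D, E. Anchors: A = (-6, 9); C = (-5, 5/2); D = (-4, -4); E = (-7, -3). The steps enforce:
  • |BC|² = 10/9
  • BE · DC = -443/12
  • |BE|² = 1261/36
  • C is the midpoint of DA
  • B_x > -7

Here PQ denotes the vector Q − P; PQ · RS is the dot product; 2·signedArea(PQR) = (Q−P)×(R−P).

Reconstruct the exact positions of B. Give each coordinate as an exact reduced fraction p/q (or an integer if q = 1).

B = (-6, 17/6)

1. B_x = -6  [line 1·x + -13/2·y + 293/12 = 0 ∩ |BE|² = 1261/36]
2. B_y = 17/6  [line 1·x + -13/2·y + 293/12 = 0 ∩ |BE|² = 1261/36]
   → B = (-6, 17/6)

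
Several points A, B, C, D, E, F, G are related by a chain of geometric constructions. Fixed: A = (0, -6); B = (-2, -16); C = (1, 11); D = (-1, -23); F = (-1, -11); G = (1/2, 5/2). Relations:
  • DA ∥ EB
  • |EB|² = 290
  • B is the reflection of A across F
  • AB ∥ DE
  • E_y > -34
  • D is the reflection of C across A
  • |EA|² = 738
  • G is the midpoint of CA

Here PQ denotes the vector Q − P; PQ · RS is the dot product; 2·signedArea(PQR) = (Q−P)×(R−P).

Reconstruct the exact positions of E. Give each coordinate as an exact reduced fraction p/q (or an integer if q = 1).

E = (-3, -33)

1. E_x = -3  [DA ∥ EB ∩ AB ∥ DE]
2. E_y = -33  [DA ∥ EB ∩ AB ∥ DE]
   → E = (-3, -33)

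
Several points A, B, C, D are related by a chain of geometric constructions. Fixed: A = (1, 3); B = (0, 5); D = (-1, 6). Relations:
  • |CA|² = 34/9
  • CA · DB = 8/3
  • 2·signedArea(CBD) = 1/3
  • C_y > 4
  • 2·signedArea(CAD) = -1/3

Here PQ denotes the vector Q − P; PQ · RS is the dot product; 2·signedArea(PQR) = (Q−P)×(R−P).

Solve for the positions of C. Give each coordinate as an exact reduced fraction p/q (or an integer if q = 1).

C = (0, 14/3)

1. C_x = 0  [2·signedArea(CAD) = -1/3 ∩ CA · DB = 8/3]
2. C_y = 14/3  [2·signedArea(CAD) = -1/3 ∩ CA · DB = 8/3]
   → C = (0, 14/3)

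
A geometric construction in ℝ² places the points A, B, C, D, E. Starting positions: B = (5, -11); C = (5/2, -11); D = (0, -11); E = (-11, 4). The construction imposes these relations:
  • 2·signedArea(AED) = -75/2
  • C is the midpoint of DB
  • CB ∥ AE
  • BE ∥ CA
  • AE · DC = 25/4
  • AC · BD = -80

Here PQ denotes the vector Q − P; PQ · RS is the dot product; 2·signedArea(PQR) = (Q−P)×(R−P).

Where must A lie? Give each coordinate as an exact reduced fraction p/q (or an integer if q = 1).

1. A_x = -27/2  [CB ∥ AE ∩ BE ∥ CA]
2. A_y = 4  [CB ∥ AE ∩ BE ∥ CA]
   → A = (-27/2, 4)

A = (-27/2, 4)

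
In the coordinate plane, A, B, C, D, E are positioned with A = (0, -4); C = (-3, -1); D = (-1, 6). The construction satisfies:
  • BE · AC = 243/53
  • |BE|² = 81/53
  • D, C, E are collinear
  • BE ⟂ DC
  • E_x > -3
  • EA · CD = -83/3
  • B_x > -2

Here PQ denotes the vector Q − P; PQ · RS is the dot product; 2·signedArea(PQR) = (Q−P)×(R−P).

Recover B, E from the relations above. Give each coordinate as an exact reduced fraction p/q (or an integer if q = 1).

B = (-4/3, 1/3)
E = (-401/159, 107/159)

1. E_x = -401/159  [D, C, E are collinear ∩ EA · CD = -83/3]
2. E_y = 107/159  [D, C, E are collinear ∩ EA · CD = -83/3]
   → E = (-401/159, 107/159)
3. B_x = -4/3  [BE · AC = 243/53 ∩ BE ⟂ DC]
4. B_y = 1/3  [BE · AC = 243/53 ∩ BE ⟂ DC]
   → B = (-4/3, 1/3)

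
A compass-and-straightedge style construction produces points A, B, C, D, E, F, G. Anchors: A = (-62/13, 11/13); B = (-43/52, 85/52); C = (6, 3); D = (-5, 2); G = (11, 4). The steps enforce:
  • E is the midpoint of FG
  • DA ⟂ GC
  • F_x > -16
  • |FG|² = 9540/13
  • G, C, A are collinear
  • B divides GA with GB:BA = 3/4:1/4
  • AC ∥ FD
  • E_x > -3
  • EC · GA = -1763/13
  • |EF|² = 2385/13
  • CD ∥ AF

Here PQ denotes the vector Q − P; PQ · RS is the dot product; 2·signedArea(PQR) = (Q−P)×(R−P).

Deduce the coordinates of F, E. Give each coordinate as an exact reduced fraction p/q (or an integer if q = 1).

E = (-31/13, 25/13)
F = (-205/13, -2/13)

1. F_x = -205/13  [AC ∥ FD ∩ CD ∥ AF]
2. F_y = -2/13  [AC ∥ FD ∩ CD ∥ AF]
   → F = (-205/13, -2/13)
3. E_x = -31/13  [E is the midpoint of FG]
4. E_y = 25/13  [E is the midpoint of FG]
   → E = (-31/13, 25/13)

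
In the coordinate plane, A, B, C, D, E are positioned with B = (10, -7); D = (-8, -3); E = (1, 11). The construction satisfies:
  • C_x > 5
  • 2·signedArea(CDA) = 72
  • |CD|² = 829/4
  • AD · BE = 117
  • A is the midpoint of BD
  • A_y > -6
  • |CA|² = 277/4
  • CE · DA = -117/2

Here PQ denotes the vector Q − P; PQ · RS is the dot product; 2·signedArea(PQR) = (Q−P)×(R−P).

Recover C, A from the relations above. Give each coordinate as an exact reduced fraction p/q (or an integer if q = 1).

A = (1, -5)
C = (11/2, 2)

1. A_x = 1  [A is the midpoint of BD]
2. A_y = -5  [A is the midpoint of BD]
   → A = (1, -5)
3. C_x = 11/2  [CE · DA = -117/2 ∩ 2·signedArea(CDA) = 72]
4. C_y = 2  [CE · DA = -117/2 ∩ 2·signedArea(CDA) = 72]
   → C = (11/2, 2)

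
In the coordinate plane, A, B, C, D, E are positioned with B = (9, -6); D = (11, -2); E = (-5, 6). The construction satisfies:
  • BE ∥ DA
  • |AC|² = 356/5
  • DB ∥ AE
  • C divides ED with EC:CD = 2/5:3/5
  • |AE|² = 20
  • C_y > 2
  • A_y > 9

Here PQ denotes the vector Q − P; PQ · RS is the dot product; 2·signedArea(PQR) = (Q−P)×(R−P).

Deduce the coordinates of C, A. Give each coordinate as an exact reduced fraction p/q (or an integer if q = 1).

A = (-3, 10)
C = (7/5, 14/5)

1. C_x = 7/5  [C divides ED with EC:CD = 2/5:3/5]
2. C_y = 14/5  [C divides ED with EC:CD = 2/5:3/5]
   → C = (7/5, 14/5)
3. A_x = -3  [DB ∥ AE ∩ BE ∥ DA]
4. A_y = 10  [DB ∥ AE ∩ BE ∥ DA]
   → A = (-3, 10)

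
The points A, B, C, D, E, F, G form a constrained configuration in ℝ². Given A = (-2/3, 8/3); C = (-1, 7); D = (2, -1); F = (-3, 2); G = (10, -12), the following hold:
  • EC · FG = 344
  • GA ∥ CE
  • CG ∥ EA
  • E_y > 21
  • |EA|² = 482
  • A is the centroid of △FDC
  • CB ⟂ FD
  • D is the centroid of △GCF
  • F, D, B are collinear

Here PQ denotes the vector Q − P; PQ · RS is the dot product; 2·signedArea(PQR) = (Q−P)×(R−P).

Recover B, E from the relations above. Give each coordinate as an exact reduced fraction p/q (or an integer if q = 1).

B = (-127/34, 83/34)
E = (-35/3, 65/3)

1. B_x = -127/34  [F, D, B are collinear ∩ CB ⟂ FD]
2. B_y = 83/34  [F, D, B are collinear ∩ CB ⟂ FD]
   → B = (-127/34, 83/34)
3. E_x = -35/3  [CG ∥ EA ∩ GA ∥ CE]
4. E_y = 65/3  [CG ∥ EA ∩ GA ∥ CE]
   → E = (-35/3, 65/3)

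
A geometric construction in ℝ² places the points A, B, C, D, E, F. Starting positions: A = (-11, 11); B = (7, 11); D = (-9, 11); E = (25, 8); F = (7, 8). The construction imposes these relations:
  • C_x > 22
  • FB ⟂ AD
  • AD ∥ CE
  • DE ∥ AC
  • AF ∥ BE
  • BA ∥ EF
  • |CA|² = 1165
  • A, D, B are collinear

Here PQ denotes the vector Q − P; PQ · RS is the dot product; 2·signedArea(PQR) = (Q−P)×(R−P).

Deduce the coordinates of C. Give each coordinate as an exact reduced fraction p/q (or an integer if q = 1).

C = (23, 8)

1. C_x = 23  [AD ∥ CE ∩ DE ∥ AC]
2. C_y = 8  [AD ∥ CE ∩ DE ∥ AC]
   → C = (23, 8)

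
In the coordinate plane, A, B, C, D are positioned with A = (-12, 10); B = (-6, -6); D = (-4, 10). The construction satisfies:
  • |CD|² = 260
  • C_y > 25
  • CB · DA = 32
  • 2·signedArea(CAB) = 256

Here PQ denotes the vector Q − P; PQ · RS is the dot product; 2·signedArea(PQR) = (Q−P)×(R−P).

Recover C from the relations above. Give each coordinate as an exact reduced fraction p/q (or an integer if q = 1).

C = (-2, 26)

1. C_x = -2  [2·signedArea(CAB) = 256 ∩ CB · DA = 32]
2. C_y = 26  [2·signedArea(CAB) = 256 ∩ CB · DA = 32]
   → C = (-2, 26)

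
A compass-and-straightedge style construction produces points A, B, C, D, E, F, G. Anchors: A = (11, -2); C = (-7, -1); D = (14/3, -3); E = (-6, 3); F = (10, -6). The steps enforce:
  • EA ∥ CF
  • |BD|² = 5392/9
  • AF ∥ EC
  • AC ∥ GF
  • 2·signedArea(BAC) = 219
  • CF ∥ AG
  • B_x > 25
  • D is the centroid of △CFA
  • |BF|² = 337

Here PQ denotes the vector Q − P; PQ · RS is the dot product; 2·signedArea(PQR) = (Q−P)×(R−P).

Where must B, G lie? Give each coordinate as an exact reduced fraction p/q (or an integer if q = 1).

B = (26, -15)
G = (28, -7)

1. B_x = 26  [line -1·x + -18·y + -244 = 0 ∩ |BD|² = 5392/9]
2. B_y = -15  [line -1·x + -18·y + -244 = 0 ∩ |BD|² = 5392/9]
   → B = (26, -15)
3. G_x = 28  [AC ∥ GF ∩ CF ∥ AG]
4. G_y = -7  [AC ∥ GF ∩ CF ∥ AG]
   → G = (28, -7)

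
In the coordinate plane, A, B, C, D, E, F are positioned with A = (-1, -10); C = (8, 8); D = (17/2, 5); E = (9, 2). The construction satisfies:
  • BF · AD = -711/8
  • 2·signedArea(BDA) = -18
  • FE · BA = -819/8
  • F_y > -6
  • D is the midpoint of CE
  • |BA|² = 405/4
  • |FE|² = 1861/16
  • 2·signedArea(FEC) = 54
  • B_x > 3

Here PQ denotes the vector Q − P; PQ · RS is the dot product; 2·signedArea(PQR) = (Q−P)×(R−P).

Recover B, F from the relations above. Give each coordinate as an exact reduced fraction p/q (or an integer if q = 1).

B = (7/2, -1)
F = (5/4, -11/2)

1. B_x = 7/2  [line 15·x + -19/2·y + -62 = 0 ∩ |BA|² = 405/4]
2. B_y = -1  [line 15·x + -19/2·y + -62 = 0 ∩ |BA|² = 405/4]
   → B = (7/2, -1)
3. F_x = 5/4  [BF · AD = -711/8 ∩ FE · BA = -819/8]
4. F_y = -11/2  [BF · AD = -711/8 ∩ FE · BA = -819/8]
   → F = (5/4, -11/2)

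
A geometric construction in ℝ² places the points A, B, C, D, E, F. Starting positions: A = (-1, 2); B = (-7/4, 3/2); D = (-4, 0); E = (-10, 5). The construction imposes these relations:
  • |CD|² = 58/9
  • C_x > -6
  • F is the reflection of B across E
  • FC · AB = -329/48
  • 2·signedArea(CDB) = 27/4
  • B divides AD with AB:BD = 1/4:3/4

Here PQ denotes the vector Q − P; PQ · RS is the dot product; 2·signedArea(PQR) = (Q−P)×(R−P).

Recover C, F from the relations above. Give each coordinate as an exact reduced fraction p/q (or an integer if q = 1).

1. F_x = -73/4  [F is the reflection of B across E]
2. F_y = 17/2  [F is the reflection of B across E]
   → F = (-73/4, 17/2)
3. C_x = -5  [2·signedArea(CDB) = 27/4 ∩ FC · AB = -329/48]
4. C_y = 7/3  [2·signedArea(CDB) = 27/4 ∩ FC · AB = -329/48]
   → C = (-5, 7/3)

C = (-5, 7/3)
F = (-73/4, 17/2)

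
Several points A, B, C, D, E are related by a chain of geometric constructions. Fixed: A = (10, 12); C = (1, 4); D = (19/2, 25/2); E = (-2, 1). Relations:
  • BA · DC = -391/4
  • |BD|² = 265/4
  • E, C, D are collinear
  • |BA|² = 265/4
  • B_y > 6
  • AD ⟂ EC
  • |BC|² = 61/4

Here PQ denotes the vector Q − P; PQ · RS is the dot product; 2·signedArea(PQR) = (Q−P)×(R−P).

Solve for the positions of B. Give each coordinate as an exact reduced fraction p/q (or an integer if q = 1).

1. B_x = 4  [line 17/2·x + 17/2·y + -357/4 = 0 ∩ |BA|² = 265/4]
2. B_y = 13/2  [line 17/2·x + 17/2·y + -357/4 = 0 ∩ |BA|² = 265/4]
   → B = (4, 13/2)

B = (4, 13/2)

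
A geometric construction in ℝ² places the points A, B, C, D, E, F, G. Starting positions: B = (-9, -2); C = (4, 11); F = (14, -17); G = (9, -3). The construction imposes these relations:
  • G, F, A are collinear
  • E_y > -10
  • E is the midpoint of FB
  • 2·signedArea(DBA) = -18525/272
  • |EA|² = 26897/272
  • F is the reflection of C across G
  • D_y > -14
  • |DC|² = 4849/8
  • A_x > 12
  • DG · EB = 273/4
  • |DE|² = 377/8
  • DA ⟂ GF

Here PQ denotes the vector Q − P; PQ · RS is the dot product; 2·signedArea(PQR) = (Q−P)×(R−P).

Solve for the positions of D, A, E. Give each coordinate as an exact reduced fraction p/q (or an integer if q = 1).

A = (827/68, -403/34)
D = (33/4, -53/4)
E = (5/2, -19/2)

1. E_x = 5/2  [E is the midpoint of FB]
2. E_y = -19/2  [E is the midpoint of FB]
   → E = (5/2, -19/2)
3. D_x = 33/4  [line 23/2·x + -15/2·y + -777/4 = 0 ∩ |DE|² = 377/8]
4. D_y = -53/4  [line 23/2·x + -15/2·y + -777/4 = 0 ∩ |DE|² = 377/8]
   → D = (33/4, -53/4)
5. A_x = 827/68  [2·signedArea(DBA) = -18525/272 ∩ G, F, A are collinear]
6. A_y = -403/34  [2·signedArea(DBA) = -18525/272 ∩ G, F, A are collinear]
   → A = (827/68, -403/34)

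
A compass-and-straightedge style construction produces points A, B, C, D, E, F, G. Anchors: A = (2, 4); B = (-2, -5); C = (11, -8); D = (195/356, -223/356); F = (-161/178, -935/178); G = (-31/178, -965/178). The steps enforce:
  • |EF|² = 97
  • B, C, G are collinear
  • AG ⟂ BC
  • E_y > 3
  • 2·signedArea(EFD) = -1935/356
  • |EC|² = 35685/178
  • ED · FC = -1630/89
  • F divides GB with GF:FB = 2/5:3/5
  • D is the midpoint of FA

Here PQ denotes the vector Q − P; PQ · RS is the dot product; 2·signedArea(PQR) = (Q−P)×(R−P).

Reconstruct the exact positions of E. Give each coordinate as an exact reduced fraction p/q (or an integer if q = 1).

1. E_x = 551/178  [2·signedArea(EFD) = -1935/356 ∩ ED · FC = -1630/89]
2. E_y = 667/178  [2·signedArea(EFD) = -1935/356 ∩ ED · FC = -1630/89]
   → E = (551/178, 667/178)

E = (551/178, 667/178)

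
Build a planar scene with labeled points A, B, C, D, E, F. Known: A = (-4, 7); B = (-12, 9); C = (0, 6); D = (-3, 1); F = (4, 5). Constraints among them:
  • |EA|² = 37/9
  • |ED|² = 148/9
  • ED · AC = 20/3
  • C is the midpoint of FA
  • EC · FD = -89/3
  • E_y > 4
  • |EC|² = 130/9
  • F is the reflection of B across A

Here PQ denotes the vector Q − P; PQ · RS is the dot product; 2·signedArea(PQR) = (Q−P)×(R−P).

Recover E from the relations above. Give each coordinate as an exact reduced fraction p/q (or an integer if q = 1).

E = (-11/3, 5)

1. E_x = -11/3  [EC · FD = -89/3 ∩ ED · AC = 20/3]
2. E_y = 5  [EC · FD = -89/3 ∩ ED · AC = 20/3]
   → E = (-11/3, 5)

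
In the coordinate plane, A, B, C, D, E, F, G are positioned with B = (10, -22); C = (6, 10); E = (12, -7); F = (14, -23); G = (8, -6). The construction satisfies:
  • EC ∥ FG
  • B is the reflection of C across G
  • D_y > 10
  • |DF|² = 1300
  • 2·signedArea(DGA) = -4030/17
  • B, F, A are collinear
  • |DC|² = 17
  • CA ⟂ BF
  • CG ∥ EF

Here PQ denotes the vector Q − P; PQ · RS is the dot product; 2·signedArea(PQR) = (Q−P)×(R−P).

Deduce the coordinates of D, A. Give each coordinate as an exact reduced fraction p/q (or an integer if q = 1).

A = (-22/17, -326/17)
D = (2, 11)

1. A_x = -22/17  [B, F, A are collinear ∩ CA ⟂ BF]
2. A_y = -326/17  [B, F, A are collinear ∩ CA ⟂ BF]
   → A = (-22/17, -326/17)
3. D_x = 2  [line 224/17·x + -158/17·y + 1290/17 = 0 ∩ |DF|² = 1300]
4. D_y = 11  [line 224/17·x + -158/17·y + 1290/17 = 0 ∩ |DF|² = 1300]
   → D = (2, 11)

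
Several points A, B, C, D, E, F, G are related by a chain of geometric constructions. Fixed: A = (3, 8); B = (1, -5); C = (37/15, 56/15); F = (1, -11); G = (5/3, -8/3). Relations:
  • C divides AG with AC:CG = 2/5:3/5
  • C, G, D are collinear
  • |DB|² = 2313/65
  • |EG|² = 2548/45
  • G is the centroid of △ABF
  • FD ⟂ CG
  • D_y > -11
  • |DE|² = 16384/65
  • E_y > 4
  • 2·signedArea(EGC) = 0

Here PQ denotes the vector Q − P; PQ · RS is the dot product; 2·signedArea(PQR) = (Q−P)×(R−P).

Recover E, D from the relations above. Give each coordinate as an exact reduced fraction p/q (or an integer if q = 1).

1. E_x = 13/5  [line -32/5·x + 4/5·y + 64/5 = 0 ∩ |EG|² = 2548/45]
2. E_y = 24/5  [line -32/5·x + 4/5·y + 64/5 = 0 ∩ |EG|² = 2548/45]
   → E = (13/5, 24/5)
3. D_x = 41/65  [C, G, D are collinear ∩ FD ⟂ CG]
4. D_y = -712/65  [C, G, D are collinear ∩ FD ⟂ CG]
   → D = (41/65, -712/65)

D = (41/65, -712/65)
E = (13/5, 24/5)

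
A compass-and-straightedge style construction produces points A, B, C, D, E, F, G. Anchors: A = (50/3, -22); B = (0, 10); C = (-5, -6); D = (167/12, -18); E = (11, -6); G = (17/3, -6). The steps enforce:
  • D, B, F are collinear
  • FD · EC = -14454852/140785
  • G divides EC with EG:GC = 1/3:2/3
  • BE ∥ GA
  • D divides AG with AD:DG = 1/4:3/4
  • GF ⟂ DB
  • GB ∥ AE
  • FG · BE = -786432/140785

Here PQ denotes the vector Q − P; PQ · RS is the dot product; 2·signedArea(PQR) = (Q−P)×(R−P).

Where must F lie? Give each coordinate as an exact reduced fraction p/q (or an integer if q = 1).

1. F_x = 3167489/422355  [D, B, F are collinear ∩ GF ⟂ DB]
2. F_y = -716454/140785  [D, B, F are collinear ∩ GF ⟂ DB]
   → F = (3167489/422355, -716454/140785)

F = (3167489/422355, -716454/140785)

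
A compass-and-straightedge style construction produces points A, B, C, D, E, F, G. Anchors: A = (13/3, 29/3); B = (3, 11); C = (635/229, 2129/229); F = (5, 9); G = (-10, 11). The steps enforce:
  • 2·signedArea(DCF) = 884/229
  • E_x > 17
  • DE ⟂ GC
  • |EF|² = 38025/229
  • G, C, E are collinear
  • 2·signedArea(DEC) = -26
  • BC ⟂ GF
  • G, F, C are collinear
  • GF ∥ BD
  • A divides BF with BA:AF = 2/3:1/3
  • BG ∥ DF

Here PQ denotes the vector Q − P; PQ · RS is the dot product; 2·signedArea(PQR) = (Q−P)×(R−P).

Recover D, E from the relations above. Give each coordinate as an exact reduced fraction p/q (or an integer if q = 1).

D = (18, 9)
E = (4070/229, 1671/229)

1. D_x = 18  [BG ∥ DF ∩ GF ∥ BD]
2. D_y = 9  [BG ∥ DF ∩ GF ∥ BD]
   → D = (18, 9)
3. E_x = 4070/229  [G, C, E are collinear ∩ DE ⟂ GC]
4. E_y = 1671/229  [G, C, E are collinear ∩ DE ⟂ GC]
   → E = (4070/229, 1671/229)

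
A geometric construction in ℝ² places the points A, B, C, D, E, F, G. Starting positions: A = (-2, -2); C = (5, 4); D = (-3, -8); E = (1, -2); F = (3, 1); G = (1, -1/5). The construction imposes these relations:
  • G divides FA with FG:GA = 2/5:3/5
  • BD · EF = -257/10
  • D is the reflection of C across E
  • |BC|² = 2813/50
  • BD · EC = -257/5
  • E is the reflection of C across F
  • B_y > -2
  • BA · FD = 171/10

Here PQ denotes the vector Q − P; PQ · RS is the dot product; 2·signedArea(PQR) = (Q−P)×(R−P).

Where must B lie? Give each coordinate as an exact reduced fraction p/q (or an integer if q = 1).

B = (-1/2, -11/10)

1. B_x = -1/2  [line 6·x + 9·y + 129/10 = 0 ∩ |BC|² = 2813/50]
2. B_y = -11/10  [line 6·x + 9·y + 129/10 = 0 ∩ |BC|² = 2813/50]
   → B = (-1/2, -11/10)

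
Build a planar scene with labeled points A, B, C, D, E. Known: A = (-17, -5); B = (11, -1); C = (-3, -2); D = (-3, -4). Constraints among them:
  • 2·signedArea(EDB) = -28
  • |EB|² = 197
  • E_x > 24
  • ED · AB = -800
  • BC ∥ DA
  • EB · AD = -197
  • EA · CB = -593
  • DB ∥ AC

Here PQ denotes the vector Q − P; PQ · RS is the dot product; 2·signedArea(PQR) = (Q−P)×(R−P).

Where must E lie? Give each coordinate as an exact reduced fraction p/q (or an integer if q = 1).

E = (25, 0)

1. E_x = 25  [2·signedArea(EDB) = -28 ∩ EB · AD = -197]
2. E_y = 0  [2·signedArea(EDB) = -28 ∩ EB · AD = -197]
   → E = (25, 0)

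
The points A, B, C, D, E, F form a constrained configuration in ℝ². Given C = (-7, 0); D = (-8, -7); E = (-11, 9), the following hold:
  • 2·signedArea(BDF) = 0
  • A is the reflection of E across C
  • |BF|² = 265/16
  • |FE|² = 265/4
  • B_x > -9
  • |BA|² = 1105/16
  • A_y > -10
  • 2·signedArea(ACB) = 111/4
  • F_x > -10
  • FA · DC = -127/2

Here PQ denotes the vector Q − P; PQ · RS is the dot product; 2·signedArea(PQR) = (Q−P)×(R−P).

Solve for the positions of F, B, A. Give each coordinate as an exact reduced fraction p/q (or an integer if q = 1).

1. A_x = -3  [A is the reflection of E across C]
2. A_y = -9  [A is the reflection of E across C]
   → A = (-3, -9)
3. F_x = -19/2  [line -1·x + -7·y + -5/2 = 0 ∩ |FE|² = 265/4]
4. F_y = 1  [line -1·x + -7·y + -5/2 = 0 ∩ |FE|² = 265/4]
   → F = (-19/2, 1)
5. B_x = -35/4  [2·signedArea(BDF) = 0 ∩ 2·signedArea(ACB) = 111/4]
6. B_y = -3  [2·signedArea(BDF) = 0 ∩ 2·signedArea(ACB) = 111/4]
   → B = (-35/4, -3)

A = (-3, -9)
B = (-35/4, -3)
F = (-19/2, 1)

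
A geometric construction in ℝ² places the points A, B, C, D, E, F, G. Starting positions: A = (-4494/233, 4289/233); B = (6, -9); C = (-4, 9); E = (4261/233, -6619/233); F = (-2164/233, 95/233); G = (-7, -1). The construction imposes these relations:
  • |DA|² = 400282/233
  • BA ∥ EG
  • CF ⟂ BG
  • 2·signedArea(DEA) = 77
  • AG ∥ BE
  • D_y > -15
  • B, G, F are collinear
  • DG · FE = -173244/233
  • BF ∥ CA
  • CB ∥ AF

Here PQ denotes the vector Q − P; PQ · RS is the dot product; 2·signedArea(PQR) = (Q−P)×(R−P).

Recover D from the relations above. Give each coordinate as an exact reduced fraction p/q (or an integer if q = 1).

1. D_x = 1315/233  [DG · FE = -173244/233 ∩ 2·signedArea(DEA) = 77]
2. D_y = -3426/233  [DG · FE = -173244/233 ∩ 2·signedArea(DEA) = 77]
   → D = (1315/233, -3426/233)

D = (1315/233, -3426/233)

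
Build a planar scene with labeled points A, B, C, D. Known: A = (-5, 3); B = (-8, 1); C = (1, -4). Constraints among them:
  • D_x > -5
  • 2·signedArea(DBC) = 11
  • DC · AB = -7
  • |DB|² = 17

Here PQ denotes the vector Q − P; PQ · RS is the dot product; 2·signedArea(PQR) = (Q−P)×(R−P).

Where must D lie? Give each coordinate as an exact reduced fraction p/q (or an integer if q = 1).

D = (-4, 0)

1. D_x = -4  [2·signedArea(DBC) = 11 ∩ DC · AB = -7]
2. D_y = 0  [2·signedArea(DBC) = 11 ∩ DC · AB = -7]
   → D = (-4, 0)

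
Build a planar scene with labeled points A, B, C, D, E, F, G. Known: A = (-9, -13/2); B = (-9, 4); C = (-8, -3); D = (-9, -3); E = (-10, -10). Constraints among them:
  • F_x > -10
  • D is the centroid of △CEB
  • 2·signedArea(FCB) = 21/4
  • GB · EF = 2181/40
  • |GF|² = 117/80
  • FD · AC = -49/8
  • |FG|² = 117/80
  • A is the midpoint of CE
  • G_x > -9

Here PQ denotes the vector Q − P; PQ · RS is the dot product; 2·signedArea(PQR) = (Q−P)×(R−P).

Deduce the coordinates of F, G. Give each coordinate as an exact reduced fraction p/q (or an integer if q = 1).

F = (-9, -5/4)
G = (-42/5, -23/10)

1. F_x = -9  [2·signedArea(FCB) = 21/4 ∩ FD · AC = -49/8]
2. F_y = -5/4  [2·signedArea(FCB) = 21/4 ∩ FD · AC = -49/8]
   → F = (-9, -5/4)
3. G_x = -42/5  [line -1·x + -35/4·y + -1141/40 = 0 ∩ |FG|² = 117/80]
4. G_y = -23/10  [line -1·x + -35/4·y + -1141/40 = 0 ∩ |FG|² = 117/80]
   → G = (-42/5, -23/10)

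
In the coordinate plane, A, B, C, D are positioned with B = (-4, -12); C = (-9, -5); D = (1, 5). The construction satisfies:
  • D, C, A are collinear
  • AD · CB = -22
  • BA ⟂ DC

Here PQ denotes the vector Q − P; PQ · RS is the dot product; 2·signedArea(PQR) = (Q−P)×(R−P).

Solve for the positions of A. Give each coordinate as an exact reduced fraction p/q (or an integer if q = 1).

1. A_x = -10  [D, C, A are collinear ∩ BA ⟂ DC]
2. A_y = -6  [D, C, A are collinear ∩ BA ⟂ DC]
   → A = (-10, -6)

A = (-10, -6)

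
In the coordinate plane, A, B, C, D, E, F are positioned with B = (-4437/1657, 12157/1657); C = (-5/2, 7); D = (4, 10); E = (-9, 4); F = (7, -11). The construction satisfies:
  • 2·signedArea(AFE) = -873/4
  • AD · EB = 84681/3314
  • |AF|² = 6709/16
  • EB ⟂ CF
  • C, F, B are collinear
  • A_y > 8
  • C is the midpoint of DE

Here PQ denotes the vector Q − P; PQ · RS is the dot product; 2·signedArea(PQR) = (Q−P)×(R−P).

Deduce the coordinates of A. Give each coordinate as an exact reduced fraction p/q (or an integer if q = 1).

1. A_x = 3/4  [2·signedArea(AFE) = -873/4 ∩ AD · EB = 84681/3314]
2. A_y = 17/2  [2·signedArea(AFE) = -873/4 ∩ AD · EB = 84681/3314]
   → A = (3/4, 17/2)

A = (3/4, 17/2)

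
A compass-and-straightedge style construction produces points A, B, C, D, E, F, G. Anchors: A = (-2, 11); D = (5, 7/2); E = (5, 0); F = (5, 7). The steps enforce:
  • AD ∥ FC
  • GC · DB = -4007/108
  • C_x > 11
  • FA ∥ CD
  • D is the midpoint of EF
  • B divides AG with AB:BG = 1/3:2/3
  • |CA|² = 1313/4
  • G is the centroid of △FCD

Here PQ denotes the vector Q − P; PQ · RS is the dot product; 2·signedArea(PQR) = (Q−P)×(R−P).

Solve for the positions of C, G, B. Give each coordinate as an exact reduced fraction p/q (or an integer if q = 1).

1. C_x = 12  [FA ∥ CD ∩ AD ∥ FC]
2. C_y = -1/2  [FA ∥ CD ∩ AD ∥ FC]
   → C = (12, -1/2)
3. G_x = 22/3  [G is the centroid of △FCD]
4. G_y = 10/3  [G is the centroid of △FCD]
   → G = (22/3, 10/3)
5. B_x = 10/9  [B divides AG with AB:BG = 1/3:2/3]
6. B_y = 76/9  [B divides AG with AB:BG = 1/3:2/3]
   → B = (10/9, 76/9)

B = (10/9, 76/9)
C = (12, -1/2)
G = (22/3, 10/3)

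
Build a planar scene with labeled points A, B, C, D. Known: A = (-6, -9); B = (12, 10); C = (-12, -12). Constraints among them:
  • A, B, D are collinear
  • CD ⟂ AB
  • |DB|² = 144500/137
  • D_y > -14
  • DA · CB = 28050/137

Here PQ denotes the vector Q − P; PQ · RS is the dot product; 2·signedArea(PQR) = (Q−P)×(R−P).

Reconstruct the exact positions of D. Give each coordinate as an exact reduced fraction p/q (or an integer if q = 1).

1. D_x = -1416/137  [A, B, D are collinear ∩ CD ⟂ AB]
2. D_y = -1860/137  [A, B, D are collinear ∩ CD ⟂ AB]
   → D = (-1416/137, -1860/137)

D = (-1416/137, -1860/137)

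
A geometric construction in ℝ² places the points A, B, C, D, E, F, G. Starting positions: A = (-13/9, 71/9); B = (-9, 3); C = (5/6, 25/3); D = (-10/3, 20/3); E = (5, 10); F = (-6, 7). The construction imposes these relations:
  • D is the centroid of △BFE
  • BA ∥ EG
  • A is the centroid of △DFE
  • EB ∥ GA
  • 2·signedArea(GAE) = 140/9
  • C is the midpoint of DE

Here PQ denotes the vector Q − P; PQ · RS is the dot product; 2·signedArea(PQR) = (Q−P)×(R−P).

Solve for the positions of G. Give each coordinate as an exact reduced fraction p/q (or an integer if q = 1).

G = (113/9, 134/9)

1. G_x = 113/9  [EB ∥ GA ∩ BA ∥ EG]
2. G_y = 134/9  [EB ∥ GA ∩ BA ∥ EG]
   → G = (113/9, 134/9)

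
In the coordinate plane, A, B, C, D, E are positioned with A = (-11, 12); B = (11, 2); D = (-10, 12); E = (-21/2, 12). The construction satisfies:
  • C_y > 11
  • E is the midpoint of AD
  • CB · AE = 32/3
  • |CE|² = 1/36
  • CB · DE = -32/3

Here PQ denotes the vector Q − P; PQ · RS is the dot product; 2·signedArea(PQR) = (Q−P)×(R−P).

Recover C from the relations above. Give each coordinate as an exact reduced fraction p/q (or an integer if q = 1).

1. C_x = -31/3  [CB · DE = -32/3]
2. C_y = 12  [|CE|² = 1/36]
   → C = (-31/3, 12)

C = (-31/3, 12)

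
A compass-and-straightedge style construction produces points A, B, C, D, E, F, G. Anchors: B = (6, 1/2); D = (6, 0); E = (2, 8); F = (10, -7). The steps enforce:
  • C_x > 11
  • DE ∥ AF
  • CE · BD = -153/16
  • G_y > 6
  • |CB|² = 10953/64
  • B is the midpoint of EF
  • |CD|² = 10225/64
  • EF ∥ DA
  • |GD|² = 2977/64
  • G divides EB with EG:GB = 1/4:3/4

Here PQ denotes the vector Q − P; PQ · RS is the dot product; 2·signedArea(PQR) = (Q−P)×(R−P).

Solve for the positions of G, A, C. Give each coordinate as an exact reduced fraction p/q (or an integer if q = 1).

1. G_x = 3  [G divides EB with EG:GB = 1/4:3/4]
2. G_y = 49/8  [G divides EB with EG:GB = 1/4:3/4]
   → G = (3, 49/8)
3. A_x = 14  [DE ∥ AF ∩ EF ∥ DA]
4. A_y = -15  [DE ∥ AF ∩ EF ∥ DA]
   → A = (14, -15)
5. C_y = -89/8  [CE · BD = -153/16]
6. C_x = 12  [|CB|² = 10953/64]
   → C = (12, -89/8)

A = (14, -15)
C = (12, -89/8)
G = (3, 49/8)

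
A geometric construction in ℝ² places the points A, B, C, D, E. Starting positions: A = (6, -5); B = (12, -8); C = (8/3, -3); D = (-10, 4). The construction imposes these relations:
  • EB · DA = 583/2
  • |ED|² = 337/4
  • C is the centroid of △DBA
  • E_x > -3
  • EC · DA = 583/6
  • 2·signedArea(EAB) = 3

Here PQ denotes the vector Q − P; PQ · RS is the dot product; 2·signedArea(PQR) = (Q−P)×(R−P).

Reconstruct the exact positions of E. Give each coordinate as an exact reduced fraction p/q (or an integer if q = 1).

1. E_x = -2  [EC · DA = 583/6 ∩ 2·signedArea(EAB) = 3]
2. E_y = -1/2  [EC · DA = 583/6 ∩ 2·signedArea(EAB) = 3]
   → E = (-2, -1/2)

E = (-2, -1/2)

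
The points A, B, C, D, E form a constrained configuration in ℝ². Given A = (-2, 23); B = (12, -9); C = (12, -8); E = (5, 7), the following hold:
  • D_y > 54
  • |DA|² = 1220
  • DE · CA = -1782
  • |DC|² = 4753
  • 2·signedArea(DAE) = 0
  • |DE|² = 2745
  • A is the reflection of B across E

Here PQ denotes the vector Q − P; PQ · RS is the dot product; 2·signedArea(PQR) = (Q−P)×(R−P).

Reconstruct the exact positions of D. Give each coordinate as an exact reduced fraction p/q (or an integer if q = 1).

1. D_x = -16  [2·signedArea(DAE) = 0 ∩ DE · CA = -1782]
2. D_y = 55  [2·signedArea(DAE) = 0 ∩ DE · CA = -1782]
   → D = (-16, 55)

D = (-16, 55)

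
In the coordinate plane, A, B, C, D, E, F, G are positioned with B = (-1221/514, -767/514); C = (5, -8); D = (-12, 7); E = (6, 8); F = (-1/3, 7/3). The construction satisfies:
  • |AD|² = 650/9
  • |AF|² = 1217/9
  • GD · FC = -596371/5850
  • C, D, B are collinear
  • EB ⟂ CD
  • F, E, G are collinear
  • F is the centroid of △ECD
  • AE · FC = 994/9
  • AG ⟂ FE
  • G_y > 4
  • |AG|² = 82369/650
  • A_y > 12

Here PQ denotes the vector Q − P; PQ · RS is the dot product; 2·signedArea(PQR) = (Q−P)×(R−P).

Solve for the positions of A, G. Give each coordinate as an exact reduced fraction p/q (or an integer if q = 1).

1. A_x = -17/3  [line -16/3·x + 31/3·y + -1450/9 = 0 ∩ |AF|² = 1217/9]
2. A_y = 38/3  [line -16/3·x + 31/3·y + -1450/9 = 0 ∩ |AF|² = 1217/9]
   → A = (-17/3, 38/3)
3. G_x = 3587/1950  [F, E, G are collinear ∩ AG ⟂ FE]
4. G_y = 8341/1950  [F, E, G are collinear ∩ AG ⟂ FE]
   → G = (3587/1950, 8341/1950)

A = (-17/3, 38/3)
G = (3587/1950, 8341/1950)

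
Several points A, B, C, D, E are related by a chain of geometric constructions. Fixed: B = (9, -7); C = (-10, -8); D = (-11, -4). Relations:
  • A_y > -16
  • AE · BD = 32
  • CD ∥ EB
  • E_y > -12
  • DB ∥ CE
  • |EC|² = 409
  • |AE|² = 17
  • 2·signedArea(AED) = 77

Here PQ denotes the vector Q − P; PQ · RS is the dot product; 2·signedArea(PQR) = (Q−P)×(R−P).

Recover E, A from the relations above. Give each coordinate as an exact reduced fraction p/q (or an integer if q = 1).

1. E_x = 10  [CD ∥ EB ∩ DB ∥ CE]
2. E_y = -11  [CD ∥ EB ∩ DB ∥ CE]
   → E = (10, -11)
3. A_x = 11  [2·signedArea(AED) = 77 ∩ AE · BD = 32]
4. A_y = -15  [2·signedArea(AED) = 77 ∩ AE · BD = 32]
   → A = (11, -15)

A = (11, -15)
E = (10, -11)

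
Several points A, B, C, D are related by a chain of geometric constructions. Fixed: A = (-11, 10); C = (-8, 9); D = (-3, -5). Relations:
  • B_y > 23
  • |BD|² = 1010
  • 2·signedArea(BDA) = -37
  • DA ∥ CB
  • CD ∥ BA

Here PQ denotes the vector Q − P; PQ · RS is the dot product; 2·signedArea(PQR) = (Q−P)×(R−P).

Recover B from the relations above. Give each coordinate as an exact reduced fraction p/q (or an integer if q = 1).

1. B_x = -16  [CD ∥ BA ∩ DA ∥ CB]
2. B_y = 24  [CD ∥ BA ∩ DA ∥ CB]
   → B = (-16, 24)

B = (-16, 24)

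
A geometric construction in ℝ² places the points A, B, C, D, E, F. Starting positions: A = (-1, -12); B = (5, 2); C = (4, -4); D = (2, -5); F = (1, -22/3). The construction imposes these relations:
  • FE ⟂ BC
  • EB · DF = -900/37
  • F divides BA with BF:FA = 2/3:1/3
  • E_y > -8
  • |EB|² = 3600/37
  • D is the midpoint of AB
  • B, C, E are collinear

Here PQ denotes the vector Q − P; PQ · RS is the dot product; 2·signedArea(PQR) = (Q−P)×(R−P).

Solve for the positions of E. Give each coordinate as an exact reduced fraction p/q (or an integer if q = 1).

E = (125/37, -286/37)

1. E_x = 125/37  [B, C, E are collinear ∩ FE ⟂ BC]
2. E_y = -286/37  [B, C, E are collinear ∩ FE ⟂ BC]
   → E = (125/37, -286/37)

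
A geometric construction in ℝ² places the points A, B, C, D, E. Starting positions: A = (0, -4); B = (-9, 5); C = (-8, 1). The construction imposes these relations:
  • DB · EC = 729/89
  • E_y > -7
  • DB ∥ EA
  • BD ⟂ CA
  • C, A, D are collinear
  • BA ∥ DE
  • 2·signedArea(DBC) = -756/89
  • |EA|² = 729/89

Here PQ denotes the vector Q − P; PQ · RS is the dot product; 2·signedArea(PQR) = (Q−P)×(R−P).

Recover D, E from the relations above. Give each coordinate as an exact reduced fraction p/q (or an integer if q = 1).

D = (-936/89, 229/89)
E = (-135/89, -572/89)

1. D_x = -936/89  [C, A, D are collinear ∩ BD ⟂ CA]
2. D_y = 229/89  [C, A, D are collinear ∩ BD ⟂ CA]
   → D = (-936/89, 229/89)
3. E_x = -135/89  [DB ∥ EA ∩ BA ∥ DE]
4. E_y = -572/89  [DB ∥ EA ∩ BA ∥ DE]
   → E = (-135/89, -572/89)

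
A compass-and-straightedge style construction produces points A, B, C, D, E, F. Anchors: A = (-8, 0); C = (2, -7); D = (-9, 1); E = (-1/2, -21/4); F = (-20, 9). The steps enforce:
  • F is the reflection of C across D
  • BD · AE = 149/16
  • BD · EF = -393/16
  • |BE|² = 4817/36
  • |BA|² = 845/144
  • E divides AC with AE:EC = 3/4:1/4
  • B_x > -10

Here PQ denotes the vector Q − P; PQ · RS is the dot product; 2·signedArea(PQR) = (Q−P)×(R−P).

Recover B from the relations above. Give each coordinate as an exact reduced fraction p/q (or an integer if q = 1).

1. B_x = -59/6  [BD · AE = 149/16 ∩ BD · EF = -393/16]
2. B_y = 19/12  [BD · AE = 149/16 ∩ BD · EF = -393/16]
   → B = (-59/6, 19/12)

B = (-59/6, 19/12)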